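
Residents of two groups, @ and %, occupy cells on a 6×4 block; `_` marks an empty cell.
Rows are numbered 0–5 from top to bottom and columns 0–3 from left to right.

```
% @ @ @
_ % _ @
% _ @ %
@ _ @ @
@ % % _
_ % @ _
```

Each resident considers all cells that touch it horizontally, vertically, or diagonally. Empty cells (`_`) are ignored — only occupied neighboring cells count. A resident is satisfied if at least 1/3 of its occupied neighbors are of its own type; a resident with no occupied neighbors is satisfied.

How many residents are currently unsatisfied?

(0,0)% 1/2 satisfied
(0,1)@ 1/3 satisfied
(0,2)@ 3/4 satisfied
(0,3)@ 2/2 satisfied
(1,1)% 2/5 satisfied
(1,3)@ 3/4 satisfied
(2,0)% 1/2 satisfied
(2,2)@ 3/5 satisfied
(2,3)% 0/4 not
(3,0)@ 1/3 satisfied
(3,2)@ 2/5 satisfied
(3,3)@ 2/4 satisfied
(4,0)@ 1/3 satisfied
(4,1)% 2/6 satisfied
(4,2)% 2/5 satisfied
(5,1)% 2/4 satisfied
(5,2)@ 0/3 not
Unsatisfied: (2,3), (5,2) — 2 in total.

2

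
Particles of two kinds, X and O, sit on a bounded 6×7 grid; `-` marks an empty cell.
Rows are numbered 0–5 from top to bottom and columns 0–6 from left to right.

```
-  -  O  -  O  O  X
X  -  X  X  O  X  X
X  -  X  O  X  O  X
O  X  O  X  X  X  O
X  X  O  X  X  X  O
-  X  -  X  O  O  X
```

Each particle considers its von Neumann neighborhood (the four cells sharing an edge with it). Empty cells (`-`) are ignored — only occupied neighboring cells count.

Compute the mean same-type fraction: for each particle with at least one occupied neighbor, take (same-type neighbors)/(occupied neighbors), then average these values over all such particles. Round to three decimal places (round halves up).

0.450

Row 0: (0,2)O 0/1 · (0,4)O 2/2 · (0,5)O 1/3 · (0,6)X 1/2
Row 1: (1,0)X 1/1 · (1,2)X 2/3 · (1,3)X 1/3 · (1,4)O 1/4 · (1,5)X 1/4 · (1,6)X 3/3
Row 2: (2,0)X 1/2 · (2,2)X 1/3 · (2,3)O 0/4 · (2,4)X 1/4 · (2,5)O 0/4 · (2,6)X 1/3
Row 3: (3,0)O 0/3 · (3,1)X 1/3 · (3,2)O 1/4 · (3,3)X 2/4 · (3,4)X 4/4 · (3,5)X 2/4 · (3,6)O 1/3
Row 4: (4,0)X 1/2 · (4,1)X 3/4 · (4,2)O 1/3 · (4,3)X 3/4 · (4,4)X 3/4 · (4,5)X 2/4 · (4,6)O 1/3
Row 5: (5,1)X 1/1 · (5,3)X 1/2 · (5,4)O 1/3 · (5,5)O 1/3 · (5,6)X 0/2
Sum over 35 particles: 0/1 + 2/2 + 1/3 + 1/2 + 1/1 + 2/3 + 1/3 + 1/4 + 1/4 + 3/3 + 1/2 + 1/3 + 0/4 + 1/4 + 0/4 + 1/3 + 0/3 + 1/3 + 1/4 + 2/4 + 4/4 + 2/4 + 1/3 + 1/2 + 3/4 + 1/3 + 3/4 + 3/4 + 2/4 + 1/3 + 1/1 + 1/2 + 1/3 + 1/3 + 0/2 = 63/4; mean = 63/4 ÷ 35 = 9/20 = 0.45 → 0.450.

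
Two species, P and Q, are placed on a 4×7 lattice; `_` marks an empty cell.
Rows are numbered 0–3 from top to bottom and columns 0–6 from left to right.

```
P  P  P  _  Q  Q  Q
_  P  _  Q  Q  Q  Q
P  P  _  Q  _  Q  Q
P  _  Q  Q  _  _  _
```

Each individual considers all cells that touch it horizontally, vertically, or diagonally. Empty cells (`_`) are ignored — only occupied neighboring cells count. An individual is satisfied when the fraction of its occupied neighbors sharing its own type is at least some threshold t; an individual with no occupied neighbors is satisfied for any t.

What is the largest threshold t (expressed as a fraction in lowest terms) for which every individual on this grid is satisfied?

2/3

Row 0: (0,0)P 2/2 · (0,1)P 3/3 · (0,2)P 2/3 · (0,4)Q 4/4 · (0,5)Q 5/5 · (0,6)Q 3/3
Row 1: (1,1)P 5/5 · (1,3)Q 3/4 · (1,4)Q 6/6 · (1,5)Q 7/7 · (1,6)Q 5/5
Row 2: (2,0)P 3/3 · (2,1)P 3/4 · (2,3)Q 4/4 · (2,5)Q 4/4 · (2,6)Q 3/3
Row 3: (3,0)P 2/2 · (3,2)Q 2/3 · (3,3)Q 2/2
The smallest same-type fraction is 2/3 at (0,2), which reduces to 2/3. Any threshold above that leaves this individual unsatisfied.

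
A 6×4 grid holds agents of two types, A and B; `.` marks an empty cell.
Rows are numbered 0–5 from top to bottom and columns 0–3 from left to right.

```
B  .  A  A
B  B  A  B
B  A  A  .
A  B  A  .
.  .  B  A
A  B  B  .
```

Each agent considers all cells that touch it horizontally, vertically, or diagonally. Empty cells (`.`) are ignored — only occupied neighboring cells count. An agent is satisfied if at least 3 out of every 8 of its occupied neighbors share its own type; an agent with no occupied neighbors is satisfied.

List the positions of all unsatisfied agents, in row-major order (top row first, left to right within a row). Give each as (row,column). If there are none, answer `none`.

(0,0)B 2/2 ok
(0,2)A 2/4 ok
(0,3)A 2/3 ok
(1,0)B 3/4 ok
(1,1)B 3/7 ok
(1,2)A 4/6 ok
(1,3)B 0/4 unhappy
(2,0)B 3/5 ok
(2,1)A 4/8 ok
(2,2)A 3/6 ok
(3,0)A 1/3 unhappy
(3,1)B 2/6 unhappy
(3,2)A 3/5 ok
(4,2)B 3/5 ok
(4,3)A 1/3 unhappy
(5,0)A 0/1 unhappy
(5,1)B 2/3 ok
(5,2)B 2/3 ok

(1,3), (3,0), (3,1), (4,3), (5,0)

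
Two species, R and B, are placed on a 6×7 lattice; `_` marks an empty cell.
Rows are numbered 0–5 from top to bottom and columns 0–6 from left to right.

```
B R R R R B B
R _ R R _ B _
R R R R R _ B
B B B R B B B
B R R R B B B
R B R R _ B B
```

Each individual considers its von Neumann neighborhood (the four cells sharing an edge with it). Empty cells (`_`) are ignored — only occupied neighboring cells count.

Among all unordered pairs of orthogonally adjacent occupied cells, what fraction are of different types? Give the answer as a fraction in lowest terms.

Scan each occupied cell's neighbors to the right and below so each pair is counted once.
From row 0: 3 unlike of 10 pairs (running 3/10).
From row 1: 0 unlike of 4 pairs (running 3/14).
From row 2: 4 unlike of 10 pairs (running 7/24).
From row 3: 4 unlike of 13 pairs (running 11/37).
From row 4: 4 unlike of 12 pairs (running 15/49).
From row 5: 2 unlike of 4 pairs (running 17/53).
Total adjacent occupied pairs: 53; unlike-type pairs: 17.
17/53 is already in lowest terms.

17/53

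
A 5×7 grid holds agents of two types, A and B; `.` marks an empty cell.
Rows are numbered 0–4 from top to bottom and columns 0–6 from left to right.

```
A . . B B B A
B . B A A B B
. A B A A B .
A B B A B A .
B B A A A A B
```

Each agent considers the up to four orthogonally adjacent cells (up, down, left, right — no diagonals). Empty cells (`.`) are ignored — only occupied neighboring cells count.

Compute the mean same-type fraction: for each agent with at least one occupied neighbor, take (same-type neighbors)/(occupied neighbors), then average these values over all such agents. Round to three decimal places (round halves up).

(0,0)A 0/1
(0,3)B 1/2
(0,4)B 2/3
(0,5)B 2/3
(0,6)A 0/2
(1,0)B 0/1
(1,2)B 1/2
(1,3)A 2/4
(1,4)A 2/4
(1,5)B 3/4
(1,6)B 1/2
(2,1)A 0/2
(2,2)B 2/4
(2,3)A 3/4
(2,4)A 2/4
(2,5)B 1/3
(3,0)A 0/2
(3,1)B 2/4
(3,2)B 2/4
(3,3)A 2/4
(3,4)B 0/4
(3,5)A 1/3
(4,0)B 1/2
(4,1)B 2/3
(4,2)A 1/3
(4,3)A 3/3
(4,4)A 2/3
(4,5)A 2/3
(4,6)B 0/1
Sum over 29 agents: 0/1 + 1/2 + 2/3 + 2/3 + 0/2 + 0/1 + 1/2 + 2/4 + 2/4 + 3/4 + 1/2 + 0/2 + 2/4 + 3/4 + 2/4 + 1/3 + 0/2 + 2/4 + 2/4 + 2/4 + 0/4 + 1/3 + 1/2 + 2/3 + 1/3 + 3/3 + 2/3 + 2/3 + 0/1 = 37/3; mean = 37/3 ÷ 29 = 37/87 = 0.425287… → 0.425.

0.425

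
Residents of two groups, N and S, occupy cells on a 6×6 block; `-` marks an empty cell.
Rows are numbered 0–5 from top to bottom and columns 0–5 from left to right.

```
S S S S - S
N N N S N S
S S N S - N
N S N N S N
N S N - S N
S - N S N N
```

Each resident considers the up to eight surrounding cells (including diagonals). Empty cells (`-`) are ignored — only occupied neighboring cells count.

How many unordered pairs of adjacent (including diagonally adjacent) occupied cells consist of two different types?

52

Scan each occupied cell's neighbors to the right and below (and the two forward diagonals) so each pair is counted once.
From row 0: 10 unlike of 16 pairs (running 10/16).
From row 1: 12 unlike of 18 pairs (running 22/34).
From row 2: 9 unlike of 16 pairs (running 31/50).
From row 3: 11 unlike of 18 pairs (running 42/68).
From row 4: 8 unlike of 13 pairs (running 50/81).
From row 5: 2 unlike of 3 pairs (running 52/84).
Total adjacent occupied pairs: 84; unlike-type pairs: 52.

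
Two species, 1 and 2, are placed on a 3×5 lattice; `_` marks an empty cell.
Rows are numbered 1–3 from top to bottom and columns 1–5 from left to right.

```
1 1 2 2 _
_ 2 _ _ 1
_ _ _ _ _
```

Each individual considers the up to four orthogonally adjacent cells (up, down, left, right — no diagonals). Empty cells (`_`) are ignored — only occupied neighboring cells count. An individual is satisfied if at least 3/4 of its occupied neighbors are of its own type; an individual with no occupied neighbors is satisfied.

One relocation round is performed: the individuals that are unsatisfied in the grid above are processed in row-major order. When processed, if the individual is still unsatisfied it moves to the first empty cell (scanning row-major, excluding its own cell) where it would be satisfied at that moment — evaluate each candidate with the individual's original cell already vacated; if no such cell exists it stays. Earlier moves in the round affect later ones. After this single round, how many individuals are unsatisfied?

Initially unsatisfied (in order): (1,2), (1,3), (2,2).
  (1,2) → (3,1).
  (1,3): now satisfied by earlier moves; stays.
  (2,2): now satisfied by earlier moves; stays.
Resulting grid:
1 _ 2 2 _
_ 2 _ _ 1
1 _ _ _ _
All satisfied now.

0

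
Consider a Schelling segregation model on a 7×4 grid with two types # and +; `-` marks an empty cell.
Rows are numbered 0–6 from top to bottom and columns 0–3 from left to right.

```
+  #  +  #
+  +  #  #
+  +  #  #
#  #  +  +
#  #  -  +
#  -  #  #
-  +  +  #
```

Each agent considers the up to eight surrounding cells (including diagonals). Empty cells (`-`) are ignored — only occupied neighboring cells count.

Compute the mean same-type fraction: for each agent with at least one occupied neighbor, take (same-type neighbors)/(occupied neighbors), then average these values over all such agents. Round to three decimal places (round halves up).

0.565

Row 0: (0,0)+ 2/3 · (0,1)# 1/5 · (0,2)+ 1/5 · (0,3)# 2/3
Row 1: (1,0)+ 4/5 · (1,1)+ 5/8 · (1,2)# 5/8 · (1,3)# 4/5
Row 2: (2,0)+ 3/5 · (2,1)+ 4/8 · (2,2)# 4/8 · (2,3)# 3/5
Row 3: (3,0)# 3/5 · (3,1)# 4/7 · (3,2)+ 3/7 · (3,3)+ 2/4
Row 4: (4,0)# 4/4 · (4,1)# 5/6 · (4,3)+ 2/4
Row 5: (5,0)# 2/3 · (5,2)# 3/6 · (5,3)# 2/4
Row 6: (6,1)+ 1/3 · (6,2)+ 1/4 · (6,3)# 2/3
Sum over 25 agents: 2/3 + 1/5 + 1/5 + 2/3 + 4/5 + 5/8 + 5/8 + 4/5 + 3/5 + 4/8 + 4/8 + 3/5 + 3/5 + 4/7 + 3/7 + 2/4 + 4/4 + 5/6 + 2/4 + 2/3 + 3/6 + 2/4 + 1/3 + 1/4 + 2/3 = 212/15; mean = 212/15 ÷ 25 = 212/375 = 0.565333… → 0.565.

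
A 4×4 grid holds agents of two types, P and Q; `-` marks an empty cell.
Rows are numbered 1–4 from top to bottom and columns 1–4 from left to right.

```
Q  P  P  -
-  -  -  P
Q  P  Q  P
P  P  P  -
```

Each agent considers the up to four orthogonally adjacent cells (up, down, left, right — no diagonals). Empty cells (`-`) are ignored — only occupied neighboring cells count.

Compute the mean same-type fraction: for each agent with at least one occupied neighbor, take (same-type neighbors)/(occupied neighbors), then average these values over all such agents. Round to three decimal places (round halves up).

Row 1: (1,1)Q 0/1 · (1,2)P 1/2 · (1,3)P 1/1
Row 2: (2,4)P 1/1
Row 3: (3,1)Q 0/2 · (3,2)P 1/3 · (3,3)Q 0/3 · (3,4)P 1/2
Row 4: (4,1)P 1/2 · (4,2)P 3/3 · (4,3)P 1/2
Sum over 11 agents: 0/1 + 1/2 + 1/1 + 1/1 + 0/2 + 1/3 + 0/3 + 1/2 + 1/2 + 3/3 + 1/2 = 16/3; mean = 16/3 ÷ 11 = 16/33 = 0.484848… → 0.485.

0.485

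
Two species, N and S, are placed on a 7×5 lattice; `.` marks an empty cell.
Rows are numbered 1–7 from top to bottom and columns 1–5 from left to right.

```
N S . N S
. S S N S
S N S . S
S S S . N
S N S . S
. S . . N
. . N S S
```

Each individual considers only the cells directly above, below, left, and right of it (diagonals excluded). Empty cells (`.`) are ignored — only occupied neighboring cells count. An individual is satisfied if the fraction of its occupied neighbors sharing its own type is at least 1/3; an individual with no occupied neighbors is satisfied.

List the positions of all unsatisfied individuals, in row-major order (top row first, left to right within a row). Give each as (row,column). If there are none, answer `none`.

(1,1), (3,2), (4,5), (5,2), (5,5), (6,2), (6,5), (7,3)

Row 1: (1,1)N 0/1 unhappy · (1,2)S 1/2 ok · (1,4)N 1/2 ok · (1,5)S 1/2 ok
Row 2: (2,2)S 2/3 ok · (2,3)S 2/3 ok · (2,4)N 1/3 ok · (2,5)S 2/3 ok
Row 3: (3,1)S 1/2 ok · (3,2)N 0/4 unhappy · (3,3)S 2/3 ok · (3,5)S 1/2 ok
Row 4: (4,1)S 3/3 ok · (4,2)S 2/4 ok · (4,3)S 3/3 ok · (4,5)N 0/2 unhappy
Row 5: (5,1)S 1/2 ok · (5,2)N 0/4 unhappy · (5,3)S 1/2 ok · (5,5)S 0/2 unhappy
Row 6: (6,2)S 0/1 unhappy · (6,5)N 0/2 unhappy
Row 7: (7,3)N 0/1 unhappy · (7,4)S 1/2 ok · (7,5)S 1/2 ok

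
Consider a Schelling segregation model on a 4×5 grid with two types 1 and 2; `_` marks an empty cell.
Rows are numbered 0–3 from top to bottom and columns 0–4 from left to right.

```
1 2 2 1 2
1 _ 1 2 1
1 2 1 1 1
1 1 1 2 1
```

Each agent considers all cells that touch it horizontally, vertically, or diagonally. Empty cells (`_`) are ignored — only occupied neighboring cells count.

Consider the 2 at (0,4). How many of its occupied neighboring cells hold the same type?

Occupied neighbors of (0,4): (0,3)=1, (1,3)=2, (1,4)=1.
Same type (2): 1 of 3.

1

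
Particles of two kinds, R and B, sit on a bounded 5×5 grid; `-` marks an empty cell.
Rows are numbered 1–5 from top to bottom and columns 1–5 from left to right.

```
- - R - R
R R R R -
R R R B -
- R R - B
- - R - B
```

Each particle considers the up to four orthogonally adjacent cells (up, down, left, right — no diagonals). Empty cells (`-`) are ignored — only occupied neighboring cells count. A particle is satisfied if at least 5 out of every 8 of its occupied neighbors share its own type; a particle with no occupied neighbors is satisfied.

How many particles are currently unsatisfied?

(1,3)R 1/1 ok
(1,5)R 0/0 ok
(2,1)R 2/2 ok
(2,2)R 3/3 ok
(2,3)R 4/4 ok
(2,4)R 1/2 unhappy
(3,1)R 2/2 ok
(3,2)R 4/4 ok
(3,3)R 3/4 ok
(3,4)B 0/2 unhappy
(4,2)R 2/2 ok
(4,3)R 3/3 ok
(4,5)B 1/1 ok
(5,3)R 1/1 ok
(5,5)B 1/1 ok
Unsatisfied: (2,4), (3,4) — 2 in total.

2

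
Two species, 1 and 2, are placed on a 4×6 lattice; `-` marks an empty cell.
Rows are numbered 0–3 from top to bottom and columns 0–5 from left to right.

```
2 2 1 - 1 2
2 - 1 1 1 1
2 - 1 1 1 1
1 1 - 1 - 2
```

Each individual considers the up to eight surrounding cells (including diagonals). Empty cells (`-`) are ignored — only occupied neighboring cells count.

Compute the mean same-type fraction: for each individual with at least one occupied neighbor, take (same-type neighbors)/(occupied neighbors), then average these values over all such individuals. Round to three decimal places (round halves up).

Row 0: (0,0)2 2/2 · (0,1)2 2/4 · (0,2)1 2/3 · (0,4)1 3/4 · (0,5)2 0/3
Row 1: (1,0)2 3/3 · (1,2)1 4/5 · (1,3)1 7/7 · (1,4)1 6/7 · (1,5)1 4/5
Row 2: (2,0)2 1/3 · (2,2)1 5/5 · (2,3)1 6/6 · (2,4)1 6/7 · (2,5)1 3/4
Row 3: (3,0)1 1/2 · (3,1)1 2/3 · (3,3)1 3/3 · (3,5)2 0/2
Sum over 19 individuals: 2/2 + 2/4 + 2/3 + 3/4 + 0/3 + 3/3 + 4/5 + 7/7 + 6/7 + 4/5 + 1/3 + 5/5 + 6/6 + 6/7 + 3/4 + 1/2 + 2/3 + 3/3 + 0/2 = 2831/210; mean = 2831/210 ÷ 19 = 149/210 = 0.709523… → 0.710.

0.710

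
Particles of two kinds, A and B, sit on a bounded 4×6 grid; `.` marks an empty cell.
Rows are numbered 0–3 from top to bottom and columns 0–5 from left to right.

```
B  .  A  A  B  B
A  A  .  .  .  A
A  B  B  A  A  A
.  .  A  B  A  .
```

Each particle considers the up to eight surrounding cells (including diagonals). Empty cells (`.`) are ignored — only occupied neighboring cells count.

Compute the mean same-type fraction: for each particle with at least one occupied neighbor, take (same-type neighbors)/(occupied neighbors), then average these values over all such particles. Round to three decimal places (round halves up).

(0,0)B 0/2
(0,2)A 2/2
(0,3)A 1/2
(0,4)B 1/3
(0,5)B 1/2
(1,0)A 2/4
(1,1)A 3/6
(1,5)A 2/4
(2,0)A 2/3
(2,1)B 1/5
(2,2)B 2/5
(2,3)A 3/5
(2,4)A 4/5
(2,5)A 3/3
(3,2)A 1/4
(3,3)B 1/5
(3,4)A 3/4
Sum over 17 particles: 0/2 + 2/2 + 1/2 + 1/3 + 1/2 + 2/4 + 3/6 + 2/4 + 2/3 + 1/5 + 2/5 + 3/5 + 4/5 + 3/3 + 1/4 + 1/5 + 3/4 = 87/10; mean = 87/10 ÷ 17 = 87/170 = 0.511764… → 0.512.

0.512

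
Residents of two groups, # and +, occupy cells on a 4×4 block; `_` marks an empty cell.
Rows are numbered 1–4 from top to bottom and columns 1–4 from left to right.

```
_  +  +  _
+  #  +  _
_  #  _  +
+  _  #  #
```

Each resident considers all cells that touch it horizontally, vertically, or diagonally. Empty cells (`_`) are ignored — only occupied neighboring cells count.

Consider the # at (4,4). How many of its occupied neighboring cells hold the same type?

Occupied neighbors of (4,4): (3,4)=+, (4,3)=#.
Same type (#): 1 of 2.

1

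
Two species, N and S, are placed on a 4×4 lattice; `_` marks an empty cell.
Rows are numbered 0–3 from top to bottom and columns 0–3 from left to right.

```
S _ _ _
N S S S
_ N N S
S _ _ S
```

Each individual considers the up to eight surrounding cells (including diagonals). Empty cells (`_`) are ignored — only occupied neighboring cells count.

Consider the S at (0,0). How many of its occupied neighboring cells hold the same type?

Occupied neighbors of (0,0): (1,0)=N, (1,1)=S.
Same type (S): 1 of 2.

1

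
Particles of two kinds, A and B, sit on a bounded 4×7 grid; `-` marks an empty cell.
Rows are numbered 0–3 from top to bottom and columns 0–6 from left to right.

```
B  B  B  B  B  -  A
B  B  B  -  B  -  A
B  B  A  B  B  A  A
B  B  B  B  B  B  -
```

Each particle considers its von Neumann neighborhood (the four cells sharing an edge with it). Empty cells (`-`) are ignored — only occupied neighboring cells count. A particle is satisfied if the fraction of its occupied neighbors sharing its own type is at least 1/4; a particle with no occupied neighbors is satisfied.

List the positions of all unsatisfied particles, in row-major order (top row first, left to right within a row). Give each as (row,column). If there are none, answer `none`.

(0,0)B 2/2 ✓
(0,1)B 3/3 ✓
(0,2)B 3/3 ✓
(0,3)B 2/2 ✓
(0,4)B 2/2 ✓
(0,6)A 1/1 ✓
(1,0)B 3/3 ✓
(1,1)B 4/4 ✓
(1,2)B 2/3 ✓
(1,4)B 2/2 ✓
(1,6)A 2/2 ✓
(2,0)B 3/3 ✓
(2,1)B 3/4 ✓
(2,2)A 0/4 ✗
(2,3)B 2/3 ✓
(2,4)B 3/4 ✓
(2,5)A 1/3 ✓
(2,6)A 2/2 ✓
(3,0)B 2/2 ✓
(3,1)B 3/3 ✓
(3,2)B 2/3 ✓
(3,3)B 3/3 ✓
(3,4)B 3/3 ✓
(3,5)B 1/2 ✓

(2,2)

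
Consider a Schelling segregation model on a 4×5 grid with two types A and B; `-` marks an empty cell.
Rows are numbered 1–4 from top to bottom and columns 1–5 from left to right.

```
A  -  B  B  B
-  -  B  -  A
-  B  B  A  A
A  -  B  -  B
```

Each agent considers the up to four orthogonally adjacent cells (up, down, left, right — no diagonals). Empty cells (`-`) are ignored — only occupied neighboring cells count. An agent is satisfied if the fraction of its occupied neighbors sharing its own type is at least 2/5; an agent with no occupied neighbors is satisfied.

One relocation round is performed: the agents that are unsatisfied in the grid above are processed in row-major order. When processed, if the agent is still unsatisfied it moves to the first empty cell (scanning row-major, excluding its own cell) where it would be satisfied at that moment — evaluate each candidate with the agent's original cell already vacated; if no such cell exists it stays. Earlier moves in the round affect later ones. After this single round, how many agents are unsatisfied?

Initially unsatisfied (in order): (4,5).
  (4,5) → (1,2).
Resulting grid:
A B B B B
- - B - A
- B B A A
A - B - -
Unsatisfied now: (1,1).

1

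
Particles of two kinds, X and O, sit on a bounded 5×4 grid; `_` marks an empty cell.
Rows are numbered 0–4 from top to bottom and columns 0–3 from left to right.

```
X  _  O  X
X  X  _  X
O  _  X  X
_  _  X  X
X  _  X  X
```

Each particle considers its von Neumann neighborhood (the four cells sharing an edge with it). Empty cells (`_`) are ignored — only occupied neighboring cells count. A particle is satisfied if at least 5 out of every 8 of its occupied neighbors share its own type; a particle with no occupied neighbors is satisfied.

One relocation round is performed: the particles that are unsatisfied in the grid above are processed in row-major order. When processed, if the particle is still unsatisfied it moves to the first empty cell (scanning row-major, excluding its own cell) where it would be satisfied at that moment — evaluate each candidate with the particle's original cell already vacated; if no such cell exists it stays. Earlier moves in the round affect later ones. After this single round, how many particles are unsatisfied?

Initially unsatisfied (in order): (0,2), (0,3), (2,0).
  (0,2): no empty cell satisfies it; stays.
  (0,3) → (0,1).
  (2,0): no empty cell satisfies it; stays.
Resulting grid:
X X O _
X X _ X
O _ X X
_ _ X X
X _ X X
Unsatisfied now: (0,2), (2,0).

2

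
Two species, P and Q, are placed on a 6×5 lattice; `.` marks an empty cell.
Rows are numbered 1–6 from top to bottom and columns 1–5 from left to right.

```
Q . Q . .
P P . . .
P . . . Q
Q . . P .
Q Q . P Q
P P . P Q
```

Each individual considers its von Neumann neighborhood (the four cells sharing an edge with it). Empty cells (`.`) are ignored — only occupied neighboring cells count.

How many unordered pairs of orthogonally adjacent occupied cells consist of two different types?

6

Scan each occupied cell's neighbors to the right and below so each pair is counted once.
Row 1: Q(1,1)–P(2,1)≠  → 1/1 unlike.
Row 2: P(2,1)–P(2,2)= P(2,1)–P(3,1)=  → 0/2 unlike.
Row 3: P(3,1)–Q(4,1)≠  → 1/1 unlike.
Row 4: Q(4,1)–Q(5,1)= P(4,4)–P(5,4)=  → 0/2 unlike.
Row 5: Q(5,1)–Q(5,2)= Q(5,1)–P(6,1)≠ Q(5,2)–P(6,2)≠ P(5,4)–Q(5,5)≠ P(5,4)–P(6,4)= Q(5,5)–Q(6,5)=  → 3/6 unlike.
Row 6: P(6,1)–P(6,2)= P(6,4)–Q(6,5)≠  → 1/2 unlike.
Total adjacent occupied pairs: 14; unlike-type pairs: 6.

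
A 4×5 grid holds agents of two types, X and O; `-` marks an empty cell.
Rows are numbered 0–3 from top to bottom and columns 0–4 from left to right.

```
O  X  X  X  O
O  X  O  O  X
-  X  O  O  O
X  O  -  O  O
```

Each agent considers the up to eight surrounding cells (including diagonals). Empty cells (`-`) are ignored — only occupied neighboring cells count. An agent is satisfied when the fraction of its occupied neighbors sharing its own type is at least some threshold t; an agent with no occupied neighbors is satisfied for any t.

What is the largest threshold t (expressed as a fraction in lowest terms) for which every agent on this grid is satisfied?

Row 0: (0,0)O 1/3 · (0,1)X 2/5 · (0,2)X 3/5 · (0,3)X 2/5 · (0,4)O 1/3
Row 1: (1,0)O 1/4 · (1,1)X 3/7 · (1,2)O 3/8 · (1,3)O 5/8 · (1,4)X 1/5
Row 2: (2,1)X 2/6 · (2,2)O 5/7 · (2,3)O 6/7 · (2,4)O 4/5
Row 3: (3,0)X 1/2 · (3,1)O 1/3 · (3,3)O 4/4 · (3,4)O 3/3
The smallest same-type fraction is 1/5 at (1,4), which reduces to 1/5. Any threshold above that leaves this agent unsatisfied.

1/5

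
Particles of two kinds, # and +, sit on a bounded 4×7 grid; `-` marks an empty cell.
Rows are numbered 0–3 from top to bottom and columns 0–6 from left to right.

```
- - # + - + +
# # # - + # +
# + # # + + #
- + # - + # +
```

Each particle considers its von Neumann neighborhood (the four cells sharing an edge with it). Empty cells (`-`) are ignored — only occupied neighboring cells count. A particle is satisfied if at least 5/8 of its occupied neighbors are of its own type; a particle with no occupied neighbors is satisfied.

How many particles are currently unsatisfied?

Row 0: (0,2)# 1/2 unhappy · (0,3)+ 0/1 unhappy · (0,5)+ 1/2 unhappy · (0,6)+ 2/2 ok
Row 1: (1,0)# 2/2 ok · (1,1)# 2/3 ok · (1,2)# 3/3 ok · (1,4)+ 1/2 unhappy · (1,5)# 0/4 unhappy · (1,6)+ 1/3 unhappy
Row 2: (2,0)# 1/2 unhappy · (2,1)+ 1/4 unhappy · (2,2)# 3/4 ok · (2,3)# 1/2 unhappy · (2,4)+ 3/4 ok · (2,5)+ 1/4 unhappy · (2,6)# 0/3 unhappy
Row 3: (3,1)+ 1/2 unhappy · (3,2)# 1/2 unhappy · (3,4)+ 1/2 unhappy · (3,5)# 0/3 unhappy · (3,6)+ 0/2 unhappy
Unsatisfied: (0,2), (0,3), (0,5), (1,4), (1,5), (1,6), (2,0), (2,1), (2,3), (2,5), (2,6), (3,1), (3,2), (3,4), (3,5), (3,6) — 16 in total.

16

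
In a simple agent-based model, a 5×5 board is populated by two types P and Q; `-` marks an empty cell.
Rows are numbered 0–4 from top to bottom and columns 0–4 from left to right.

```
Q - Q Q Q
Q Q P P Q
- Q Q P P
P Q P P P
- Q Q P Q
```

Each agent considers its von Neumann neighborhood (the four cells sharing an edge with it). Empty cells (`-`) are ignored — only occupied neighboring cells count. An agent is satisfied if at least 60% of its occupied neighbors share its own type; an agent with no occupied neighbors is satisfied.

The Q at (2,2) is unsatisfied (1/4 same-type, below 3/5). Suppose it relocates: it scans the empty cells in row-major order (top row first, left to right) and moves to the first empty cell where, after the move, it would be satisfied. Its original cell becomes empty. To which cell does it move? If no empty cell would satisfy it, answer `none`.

Vacating (2,2). Empty cells in order:
  (0,1): 3/3 same-type → satisfied — stop here.

(0,1)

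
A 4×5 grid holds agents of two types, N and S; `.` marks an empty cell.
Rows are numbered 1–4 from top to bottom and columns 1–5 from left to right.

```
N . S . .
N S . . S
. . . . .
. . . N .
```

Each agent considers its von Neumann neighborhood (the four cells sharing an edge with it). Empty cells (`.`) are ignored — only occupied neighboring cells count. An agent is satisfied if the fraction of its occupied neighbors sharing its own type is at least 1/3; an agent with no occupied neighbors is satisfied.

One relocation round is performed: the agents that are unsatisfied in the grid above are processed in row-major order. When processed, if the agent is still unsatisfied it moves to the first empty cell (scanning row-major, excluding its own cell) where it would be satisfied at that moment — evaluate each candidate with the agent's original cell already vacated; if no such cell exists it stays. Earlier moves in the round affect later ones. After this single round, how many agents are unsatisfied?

0

Initially unsatisfied (in order): (2,2).
  (2,2) → (1,2).
Resulting grid:
N S S . .
N . . . S
. . . . .
. . . N .
All satisfied now.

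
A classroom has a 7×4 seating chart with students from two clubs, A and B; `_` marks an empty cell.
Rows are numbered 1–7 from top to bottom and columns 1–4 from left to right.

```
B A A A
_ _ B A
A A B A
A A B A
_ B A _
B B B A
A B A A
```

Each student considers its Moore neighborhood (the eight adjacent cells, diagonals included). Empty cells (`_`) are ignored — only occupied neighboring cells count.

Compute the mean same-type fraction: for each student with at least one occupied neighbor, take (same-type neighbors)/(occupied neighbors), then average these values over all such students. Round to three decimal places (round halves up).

Row 1: (1,1)B 0/1 · (1,2)A 1/3 · (1,3)A 3/4 · (1,4)A 2/3
Row 2: (2,3)B 1/7 · (2,4)A 3/5
Row 3: (3,1)A 3/3 · (3,2)A 3/6 · (3,3)B 2/7 · (3,4)A 2/5
Row 4: (4,1)A 3/4 · (4,2)A 4/7 · (4,3)B 2/7 · (4,4)A 2/4
Row 5: (5,2)B 4/7 · (5,3)A 3/7
Row 6: (6,1)B 3/4 · (6,2)B 4/7 · (6,3)B 3/7 · (6,4)A 3/4
Row 7: (7,1)A 0/3 · (7,2)B 3/5 · (7,3)A 2/5 · (7,4)A 2/3
Sum over 24 students: 0/1 + 1/3 + 3/4 + 2/3 + 1/7 + 3/5 + 3/3 + 3/6 + 2/7 + 2/5 + 3/4 + 4/7 + 2/7 + 2/4 + 4/7 + 3/7 + 3/4 + 4/7 + 3/7 + 3/4 + 0/3 + 3/5 + 2/5 + 2/3 = 251/21; mean = 251/21 ÷ 24 = 251/504 = 0.498015… → 0.498.

0.498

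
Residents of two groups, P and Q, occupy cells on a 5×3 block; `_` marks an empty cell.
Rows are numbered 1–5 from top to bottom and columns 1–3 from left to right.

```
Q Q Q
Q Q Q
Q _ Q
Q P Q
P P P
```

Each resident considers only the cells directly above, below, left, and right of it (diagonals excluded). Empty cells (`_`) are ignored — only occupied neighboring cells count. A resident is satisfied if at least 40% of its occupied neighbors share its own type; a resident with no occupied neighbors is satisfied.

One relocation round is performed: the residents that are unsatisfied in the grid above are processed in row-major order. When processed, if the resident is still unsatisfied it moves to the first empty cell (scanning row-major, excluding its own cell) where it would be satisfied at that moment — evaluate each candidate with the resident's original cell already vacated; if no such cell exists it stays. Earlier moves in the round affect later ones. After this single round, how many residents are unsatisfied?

Initially unsatisfied (in order): (4,1), (4,2), (4,3).
  (4,1) → (3,2).
  (4,2) → (4,1).
  (4,3): now satisfied by earlier moves; stays.
Resulting grid:
Q Q Q
Q Q Q
Q Q Q
P _ Q
P P P
All satisfied now.

0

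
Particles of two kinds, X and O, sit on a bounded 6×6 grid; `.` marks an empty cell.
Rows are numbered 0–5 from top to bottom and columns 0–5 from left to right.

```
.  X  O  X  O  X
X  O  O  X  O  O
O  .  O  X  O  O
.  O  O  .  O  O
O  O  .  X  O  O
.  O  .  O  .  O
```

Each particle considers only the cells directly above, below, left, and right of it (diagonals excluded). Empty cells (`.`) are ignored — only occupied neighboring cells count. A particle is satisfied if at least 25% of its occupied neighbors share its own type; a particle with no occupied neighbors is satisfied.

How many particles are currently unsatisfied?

6

Row 0: (0,1)X 0/2 ✗ · (0,2)O 1/3 ✓ · (0,3)X 1/3 ✓ · (0,4)O 1/3 ✓ · (0,5)X 0/2 ✗
Row 1: (1,0)X 0/2 ✗ · (1,1)O 1/3 ✓ · (1,2)O 3/4 ✓ · (1,3)X 2/4 ✓ · (1,4)O 3/4 ✓ · (1,5)O 2/3 ✓
Row 2: (2,0)O 0/1 ✗ · (2,2)O 2/3 ✓ · (2,3)X 1/3 ✓ · (2,4)O 3/4 ✓ · (2,5)O 3/3 ✓
Row 3: (3,1)O 2/2 ✓ · (3,2)O 2/2 ✓ · (3,4)O 3/3 ✓ · (3,5)O 3/3 ✓
Row 4: (4,0)O 1/1 ✓ · (4,1)O 3/3 ✓ · (4,3)X 0/2 ✗ · (4,4)O 2/3 ✓ · (4,5)O 3/3 ✓
Row 5: (5,1)O 1/1 ✓ · (5,3)O 0/1 ✗ · (5,5)O 1/1 ✓
Unsatisfied: (0,1), (0,5), (1,0), (2,0), (4,3), (5,3) — 6 in total.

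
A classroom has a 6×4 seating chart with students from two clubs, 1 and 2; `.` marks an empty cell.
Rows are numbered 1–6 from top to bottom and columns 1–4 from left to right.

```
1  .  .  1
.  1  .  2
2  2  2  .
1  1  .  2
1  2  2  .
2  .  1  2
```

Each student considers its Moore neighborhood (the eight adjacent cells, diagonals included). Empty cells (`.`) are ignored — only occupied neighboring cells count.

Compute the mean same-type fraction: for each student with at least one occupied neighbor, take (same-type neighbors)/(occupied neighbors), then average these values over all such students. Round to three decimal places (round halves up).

0.445

(1,1)1 1/1
(1,4)1 0/1
(2,2)1 1/4
(2,4)2 1/2
(3,1)2 1/4
(3,2)2 2/5
(3,3)2 3/5
(4,1)1 2/5
(4,2)1 2/7
(4,4)2 2/2
(5,1)1 2/4
(5,2)2 2/6
(5,3)2 3/5
(6,1)2 1/2
(6,3)1 0/3
(6,4)2 1/2
Sum over 16 students: 1/1 + 0/1 + 1/4 + 1/2 + 1/4 + 2/5 + 3/5 + 2/5 + 2/7 + 2/2 + 2/4 + 2/6 + 3/5 + 1/2 + 0/3 + 1/2 = 299/42; mean = 299/42 ÷ 16 = 299/672 = 0.444940… → 0.445.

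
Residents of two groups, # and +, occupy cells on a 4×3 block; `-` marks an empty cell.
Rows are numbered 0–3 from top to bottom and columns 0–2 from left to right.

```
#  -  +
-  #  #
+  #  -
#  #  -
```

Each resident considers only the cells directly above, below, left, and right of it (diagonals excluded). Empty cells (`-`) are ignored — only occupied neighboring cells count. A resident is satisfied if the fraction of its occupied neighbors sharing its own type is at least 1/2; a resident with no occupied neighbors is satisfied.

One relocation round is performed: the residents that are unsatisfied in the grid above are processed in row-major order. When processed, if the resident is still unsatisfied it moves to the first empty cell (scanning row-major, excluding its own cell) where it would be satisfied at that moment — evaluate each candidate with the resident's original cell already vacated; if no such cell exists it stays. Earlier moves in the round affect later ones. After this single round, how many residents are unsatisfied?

Initially unsatisfied (in order): (0,2), (2,0).
  (0,2): no empty cell satisfies it; stays.
  (2,0): no empty cell satisfies it; stays.
Resulting grid:
# - +
- # #
+ # -
# # -
Unsatisfied now: (0,2), (2,0).

2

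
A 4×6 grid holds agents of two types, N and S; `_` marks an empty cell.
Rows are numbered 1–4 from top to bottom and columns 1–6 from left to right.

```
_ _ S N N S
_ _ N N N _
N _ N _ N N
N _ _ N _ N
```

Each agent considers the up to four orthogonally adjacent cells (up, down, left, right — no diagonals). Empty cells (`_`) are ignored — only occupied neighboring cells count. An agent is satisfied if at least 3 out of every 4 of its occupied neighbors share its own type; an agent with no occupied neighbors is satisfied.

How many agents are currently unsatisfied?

5

Row 1: (1,3)S 0/2 unhappy · (1,4)N 2/3 unhappy · (1,5)N 2/3 unhappy · (1,6)S 0/1 unhappy
Row 2: (2,3)N 2/3 unhappy · (2,4)N 3/3 ok · (2,5)N 3/3 ok
Row 3: (3,1)N 1/1 ok · (3,3)N 1/1 ok · (3,5)N 2/2 ok · (3,6)N 2/2 ok
Row 4: (4,1)N 1/1 ok · (4,4)N 0/0 ok · (4,6)N 1/1 ok
Unsatisfied: (1,3), (1,4), (1,5), (1,6), (2,3) — 5 in total.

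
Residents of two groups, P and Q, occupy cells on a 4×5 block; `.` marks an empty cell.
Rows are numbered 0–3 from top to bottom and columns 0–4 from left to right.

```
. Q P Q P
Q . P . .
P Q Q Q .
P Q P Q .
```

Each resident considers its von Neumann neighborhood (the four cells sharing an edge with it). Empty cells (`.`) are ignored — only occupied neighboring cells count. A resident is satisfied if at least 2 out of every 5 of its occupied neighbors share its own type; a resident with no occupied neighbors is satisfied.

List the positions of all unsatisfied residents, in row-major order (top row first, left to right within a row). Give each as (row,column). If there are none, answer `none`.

(0,1), (0,2), (0,3), (0,4), (1,0), (2,0), (3,1), (3,2)

(0,1)Q 0/1 unhappy
(0,2)P 1/3 unhappy
(0,3)Q 0/2 unhappy
(0,4)P 0/1 unhappy
(1,0)Q 0/1 unhappy
(1,2)P 1/2 ok
(2,0)P 1/3 unhappy
(2,1)Q 2/3 ok
(2,2)Q 2/4 ok
(2,3)Q 2/2 ok
(3,0)P 1/2 ok
(3,1)Q 1/3 unhappy
(3,2)P 0/3 unhappy
(3,3)Q 1/2 ok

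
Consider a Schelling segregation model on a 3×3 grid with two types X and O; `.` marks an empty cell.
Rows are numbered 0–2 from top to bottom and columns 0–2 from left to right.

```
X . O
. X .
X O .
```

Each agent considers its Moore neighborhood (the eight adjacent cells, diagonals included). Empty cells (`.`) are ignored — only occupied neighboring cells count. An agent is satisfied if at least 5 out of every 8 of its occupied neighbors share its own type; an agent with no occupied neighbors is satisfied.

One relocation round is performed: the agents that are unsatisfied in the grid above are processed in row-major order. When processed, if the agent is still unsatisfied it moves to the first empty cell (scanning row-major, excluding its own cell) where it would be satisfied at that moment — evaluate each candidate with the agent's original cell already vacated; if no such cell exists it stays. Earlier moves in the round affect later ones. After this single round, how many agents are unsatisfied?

Initially unsatisfied (in order): (0,2), (1,1), (2,0), (2,1).
  (0,2): no empty cell satisfies it; stays.
  (1,1) → (1,0).
  (2,0) → (0,1).
  (2,1) → (2,2).
Resulting grid:
X X O
X . .
. . O
Unsatisfied now: (0,2).

1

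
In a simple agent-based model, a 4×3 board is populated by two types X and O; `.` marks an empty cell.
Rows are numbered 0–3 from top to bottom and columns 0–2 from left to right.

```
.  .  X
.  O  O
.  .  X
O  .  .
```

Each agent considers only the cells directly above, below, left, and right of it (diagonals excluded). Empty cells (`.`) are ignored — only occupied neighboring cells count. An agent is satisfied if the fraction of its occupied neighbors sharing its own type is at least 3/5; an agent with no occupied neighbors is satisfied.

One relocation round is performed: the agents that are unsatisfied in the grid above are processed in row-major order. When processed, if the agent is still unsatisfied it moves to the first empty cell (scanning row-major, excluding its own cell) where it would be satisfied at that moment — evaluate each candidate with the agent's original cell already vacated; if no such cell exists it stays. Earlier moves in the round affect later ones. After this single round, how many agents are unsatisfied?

0

Initially unsatisfied (in order): (0,2), (1,2), (2,2).
  (0,2) → (0,0).
  (1,2) → (0,2).
  (2,2): now satisfied by earlier moves; stays.
Resulting grid:
X . O
. O .
. . X
O . .
All satisfied now.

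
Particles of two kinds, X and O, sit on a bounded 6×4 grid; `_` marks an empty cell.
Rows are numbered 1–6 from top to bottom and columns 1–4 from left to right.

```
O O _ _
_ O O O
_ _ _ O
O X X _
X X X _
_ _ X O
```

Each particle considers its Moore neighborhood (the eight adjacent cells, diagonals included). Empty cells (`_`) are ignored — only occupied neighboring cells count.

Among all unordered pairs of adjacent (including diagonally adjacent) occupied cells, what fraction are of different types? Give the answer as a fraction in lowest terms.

Scan each occupied cell's neighbors to the right and below (and the two forward diagonals) so each pair is counted once.
Row 1: O(1,1)–O(1,2)= O(1,1)–O(2,2)= O(1,2)–O(2,2)= O(1,2)–O(2,3)=  → 0/4 unlike.
Row 2: O(2,2)–O(2,3)= O(2,3)–O(2,4)= O(2,3)–O(3,4)= O(2,4)–O(3,4)=  → 0/4 unlike.
Row 3: O(3,4)–X(4,3)≠  → 1/1 unlike.
Row 4: O(4,1)–X(4,2)≠ O(4,1)–X(5,1)≠ O(4,1)–X(5,2)≠ X(4,2)–X(4,3)= X(4,2)–X(5,2)= X(4,2)–X(5,3)= X(4,2)–X(5,1)= X(4,3)–X(5,3)= X(4,3)–X(5,2)=  → 3/9 unlike.
Row 5: X(5,1)–X(5,2)= X(5,2)–X(5,3)= X(5,2)–X(6,3)= X(5,3)–X(6,3)= X(5,3)–O(6,4)≠  → 1/5 unlike.
Row 6: X(6,3)–O(6,4)≠  → 1/1 unlike.
Total adjacent occupied pairs: 24; unlike-type pairs: 6.
6/24 reduces to 1/4.

1/4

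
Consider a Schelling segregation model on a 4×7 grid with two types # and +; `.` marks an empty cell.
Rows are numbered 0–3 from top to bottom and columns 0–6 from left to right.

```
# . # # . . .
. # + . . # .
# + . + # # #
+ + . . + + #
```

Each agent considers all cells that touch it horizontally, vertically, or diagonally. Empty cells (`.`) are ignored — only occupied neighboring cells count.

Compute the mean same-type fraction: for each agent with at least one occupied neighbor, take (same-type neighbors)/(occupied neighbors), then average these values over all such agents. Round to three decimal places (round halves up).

0.600

(0,0)# 1/1
(0,2)# 2/3
(0,3)# 1/2
(1,1)# 3/5
(1,2)+ 2/5
(1,5)# 3/3
(2,0)# 1/4
(2,1)+ 3/5
(2,3)+ 2/3
(2,4)# 2/5
(2,5)# 4/6
(2,6)# 3/4
(3,0)+ 2/3
(3,1)+ 2/3
(3,4)+ 2/4
(3,5)+ 1/5
(3,6)# 2/3
Sum over 17 agents: 1/1 + 2/3 + 1/2 + 3/5 + 2/5 + 3/3 + 1/4 + 3/5 + 2/3 + 2/5 + 4/6 + 3/4 + 2/3 + 2/3 + 2/4 + 1/5 + 2/3 = 51/5; mean = 51/5 ÷ 17 = 3/5 = 0.6 → 0.600.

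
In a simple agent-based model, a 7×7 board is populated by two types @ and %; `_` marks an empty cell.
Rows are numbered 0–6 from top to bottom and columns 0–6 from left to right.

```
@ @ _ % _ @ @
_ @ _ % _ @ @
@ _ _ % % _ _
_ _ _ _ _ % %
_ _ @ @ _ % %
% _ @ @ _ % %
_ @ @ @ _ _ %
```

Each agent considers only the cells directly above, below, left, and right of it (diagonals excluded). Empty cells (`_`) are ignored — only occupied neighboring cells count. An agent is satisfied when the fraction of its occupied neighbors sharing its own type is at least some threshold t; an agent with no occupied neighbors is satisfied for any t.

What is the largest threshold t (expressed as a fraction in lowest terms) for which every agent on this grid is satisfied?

(0,0)@ 1/1
(0,1)@ 2/2
(0,3)% 1/1
(0,5)@ 2/2
(0,6)@ 2/2
(1,1)@ 1/1
(1,3)% 2/2
(1,5)@ 2/2
(1,6)@ 2/2
(2,0)@ — no occupied neighbors
(2,3)% 2/2
(2,4)% 1/1
(3,5)% 2/2
(3,6)% 2/2
(4,2)@ 2/2
(4,3)@ 2/2
(4,5)% 3/3
(4,6)% 3/3
(5,0)% — no occupied neighbors
(5,2)@ 3/3
(5,3)@ 3/3
(5,5)% 2/2
(5,6)% 3/3
(6,1)@ 1/1
(6,2)@ 3/3
(6,3)@ 2/2
(6,6)% 1/1
The smallest same-type fraction is 1/1 at (0,0), which reduces to 1/1. Any threshold above that leaves this agent unsatisfied.

1/1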